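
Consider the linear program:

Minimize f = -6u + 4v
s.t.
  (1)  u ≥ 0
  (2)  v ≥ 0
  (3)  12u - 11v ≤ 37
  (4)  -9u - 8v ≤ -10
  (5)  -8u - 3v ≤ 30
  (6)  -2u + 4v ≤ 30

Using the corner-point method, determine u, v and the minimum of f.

u = 239/13, v = 217/13, minimum f = -566/13

Vertices and f = -6u + 4v:
  (0, 5/4) → f = 5
  (0, 15/2) → f = 30
  (37/12, 0) → f = -37/2
  (10/9, 0) → f = -20/3
  (239/13, 217/13) → f = -566/13

At the optimal vertex, 12u - 11v = 37 and -2u + 4v = 30.
Solving simultaneously gives u = 239/13, v = 217/13.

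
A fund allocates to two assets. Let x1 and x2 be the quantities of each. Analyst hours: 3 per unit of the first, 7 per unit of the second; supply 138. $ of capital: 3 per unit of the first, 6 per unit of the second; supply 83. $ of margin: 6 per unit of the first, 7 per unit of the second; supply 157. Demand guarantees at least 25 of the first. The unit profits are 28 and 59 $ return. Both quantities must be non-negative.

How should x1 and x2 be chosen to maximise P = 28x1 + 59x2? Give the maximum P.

x1 = 25, x2 = 1, maximum P = 759

Extreme points and P = 28x1 + 59x2:
  (157/6, 0) → P = 2198/3
  (25, 0) → P = 700
  (25, 1) → P = 759

At the optimal vertex, 6x1 + 7x2 = 157 and x1 = 25.
Solving simultaneously gives x1 = 25, x2 = 1.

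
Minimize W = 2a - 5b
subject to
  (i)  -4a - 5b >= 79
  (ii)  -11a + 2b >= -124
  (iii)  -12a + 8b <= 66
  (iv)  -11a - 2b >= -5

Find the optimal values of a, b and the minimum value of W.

Extreme points and W = 2a - 5b:
  (-481/46, -171/23) → W = 374/23
  (183/47, -889/47) → W = 4811/47
  (129/22, -119/4) → W = 7061/44
The feasible region is unbounded (it extends along (-2, -11), (-2, -3)), but W strictly increases along every unbounded feasible direction, so there is no improving ray and the minimum is attained at a vertex.

a = -481/46, b = -171/23, minimum W = 374/23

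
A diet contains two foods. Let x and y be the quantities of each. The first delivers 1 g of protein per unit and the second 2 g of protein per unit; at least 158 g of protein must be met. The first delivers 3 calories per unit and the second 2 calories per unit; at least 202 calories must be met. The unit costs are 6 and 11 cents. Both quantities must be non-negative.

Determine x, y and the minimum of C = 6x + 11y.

x = 22, y = 68, minimum C = 880

The feasible region is unbounded (it extends along (0, 1), (1, 0)), but C strictly increases along every unbounded feasible direction, so there is no improving ray and the minimum is attained at a vertex.

The optimum lies where x + 2y = 158 and 3x + 2y = 202.
Solving simultaneously gives x = 22, y = 68.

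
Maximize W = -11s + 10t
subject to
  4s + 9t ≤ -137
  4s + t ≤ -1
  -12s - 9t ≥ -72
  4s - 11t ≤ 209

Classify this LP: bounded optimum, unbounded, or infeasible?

unbounded

From the feasible point (4, -17), moving in the direction (-9, 4) keeps every constraint satisfied while W increases without bound.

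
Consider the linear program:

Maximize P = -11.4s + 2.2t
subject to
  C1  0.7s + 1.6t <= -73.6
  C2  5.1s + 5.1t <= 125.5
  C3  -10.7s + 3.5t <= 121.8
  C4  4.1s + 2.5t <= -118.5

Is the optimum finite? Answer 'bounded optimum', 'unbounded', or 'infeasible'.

unbounded

From the feasible point (-45248/1957, -70226/1957), moving in the direction (-3.5, -10.7) keeps every constraint satisfied while P increases without bound.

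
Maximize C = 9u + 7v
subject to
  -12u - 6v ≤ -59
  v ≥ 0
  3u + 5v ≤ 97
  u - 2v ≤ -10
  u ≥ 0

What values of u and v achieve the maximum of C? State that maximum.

u = 144/11, v = 127/11, maximum C = 2185/11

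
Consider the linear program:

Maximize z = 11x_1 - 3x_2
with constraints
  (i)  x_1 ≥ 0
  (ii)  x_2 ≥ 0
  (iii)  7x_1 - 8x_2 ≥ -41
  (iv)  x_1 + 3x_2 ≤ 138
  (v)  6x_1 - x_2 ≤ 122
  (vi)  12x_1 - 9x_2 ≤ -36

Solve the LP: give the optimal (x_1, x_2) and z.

Vertices and z = 11x_1 - 3x_2:
  (0, 41/8) → z = -123/8
  (0, 4) → z = -12
  (27/11, 80/11) → z = 57/11

x_1 = 27/11, x_2 = 80/11, maximum z = 57/11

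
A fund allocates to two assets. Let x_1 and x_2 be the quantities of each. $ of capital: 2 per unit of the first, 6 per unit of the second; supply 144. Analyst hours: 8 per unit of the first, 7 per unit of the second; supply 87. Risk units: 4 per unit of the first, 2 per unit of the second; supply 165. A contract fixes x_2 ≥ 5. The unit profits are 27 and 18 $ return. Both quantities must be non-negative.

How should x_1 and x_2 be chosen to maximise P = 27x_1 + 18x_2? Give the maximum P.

Vertices and P = 27x_1 + 18x_2:
  (0, 87/7) → P = 1566/7
  (0, 5) → P = 90
  (13/2, 5) → P = 531/2

At the optimal vertex, 8x_1 + 7x_2 = 87 and x_2 = 5.
Solving simultaneously gives x_1 = 13/2, x_2 = 5.

x_1 = 13/2, x_2 = 5, maximum P = 531/2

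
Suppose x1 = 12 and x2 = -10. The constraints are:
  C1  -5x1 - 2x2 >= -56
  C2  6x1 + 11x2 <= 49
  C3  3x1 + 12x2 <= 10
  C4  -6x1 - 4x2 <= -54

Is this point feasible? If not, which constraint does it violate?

not feasible — violates C4

Constraint C4: -6x1 - 4x2 = -32, which is not ≤ -54. All other constraints are satisfied.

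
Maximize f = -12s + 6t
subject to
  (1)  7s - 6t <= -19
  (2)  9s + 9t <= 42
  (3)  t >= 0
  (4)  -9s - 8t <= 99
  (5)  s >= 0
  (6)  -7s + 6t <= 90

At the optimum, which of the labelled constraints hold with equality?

Extreme points and f = -12s + 6t:
  (9/13, 155/39) → f = 202/13
  (0, 19/6) → f = 19
  (0, 14/3) → f = 28

The maximum is at (0, 14/3). Substituting into each constraint, equality holds for (2) and (5); the remaining constraints have slack.

(2) and (5)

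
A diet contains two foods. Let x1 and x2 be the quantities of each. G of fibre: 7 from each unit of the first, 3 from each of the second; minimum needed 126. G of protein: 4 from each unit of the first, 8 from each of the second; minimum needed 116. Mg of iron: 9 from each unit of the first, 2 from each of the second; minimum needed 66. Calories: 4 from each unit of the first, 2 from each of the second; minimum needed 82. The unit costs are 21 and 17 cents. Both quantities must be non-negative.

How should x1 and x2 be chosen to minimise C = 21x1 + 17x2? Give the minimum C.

Vertices and C = 21x1 + 17x2:
  (0, 42) → C = 714
  (29, 0) → C = 609
  (3, 35) → C = 658
  (53/3, 17/3) → C = 1402/3
The feasible region is unbounded (it extends along (0, 1), (1, 0)), but C strictly increases along every unbounded feasible direction, so there is no improving ray and the minimum is attained at a vertex.

x1 = 53/3, x2 = 17/3, minimum C = 1402/3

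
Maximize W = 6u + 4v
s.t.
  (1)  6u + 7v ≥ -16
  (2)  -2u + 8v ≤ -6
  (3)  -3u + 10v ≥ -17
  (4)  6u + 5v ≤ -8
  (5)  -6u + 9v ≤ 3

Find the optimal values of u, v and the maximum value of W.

u = 1/15, v = -42/25, maximum W = -158/25

Corner points and W = 6u + 4v:
  (-43/31, -34/31) → W = -394/31
  (-41/81, -50/27) → W = -94/9
  (-17/29, -26/29) → W = -206/29
  (1/15, -42/25) → W = -158/25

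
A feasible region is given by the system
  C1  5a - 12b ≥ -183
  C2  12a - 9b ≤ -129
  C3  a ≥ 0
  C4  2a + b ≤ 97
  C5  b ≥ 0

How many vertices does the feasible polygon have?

3

Pairwise boundary intersections that survive every other constraint:
  (1, 47/3)
  (0, 61/4)
  (0, 43/3)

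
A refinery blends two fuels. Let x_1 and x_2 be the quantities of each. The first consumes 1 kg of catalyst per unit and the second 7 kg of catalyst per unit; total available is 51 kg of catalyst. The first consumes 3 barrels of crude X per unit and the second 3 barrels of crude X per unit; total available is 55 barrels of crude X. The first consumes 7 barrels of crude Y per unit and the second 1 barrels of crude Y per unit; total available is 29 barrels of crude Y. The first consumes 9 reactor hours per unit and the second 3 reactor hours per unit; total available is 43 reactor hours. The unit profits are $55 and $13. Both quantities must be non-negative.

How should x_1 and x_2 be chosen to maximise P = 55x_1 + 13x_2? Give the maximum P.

x_1 = 11/3, x_2 = 10/3, maximum P = 245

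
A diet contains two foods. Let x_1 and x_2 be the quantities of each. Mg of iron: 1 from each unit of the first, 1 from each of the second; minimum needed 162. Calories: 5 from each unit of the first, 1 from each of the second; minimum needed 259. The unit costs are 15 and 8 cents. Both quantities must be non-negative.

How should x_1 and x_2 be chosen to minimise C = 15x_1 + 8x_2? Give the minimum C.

Vertices and C = 15x_1 + 8x_2:
  (0, 259) → C = 2072
  (162, 0) → C = 2430
  (97/4, 551/4) → C = 5863/4
The feasible region is unbounded (it extends along (0, 1), (1, 0)), but C strictly increases along every unbounded feasible direction, so there is no improving ray and the minimum is attained at a vertex.

x_1 = 97/4, x_2 = 551/4, minimum C = 5863/4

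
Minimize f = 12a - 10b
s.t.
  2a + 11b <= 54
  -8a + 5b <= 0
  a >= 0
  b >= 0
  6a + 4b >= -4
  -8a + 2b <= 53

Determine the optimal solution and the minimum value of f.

a = 135/49, b = 216/49, minimum f = -540/49

Feasible corners and f = 12a - 10b:
  (135/49, 216/49) → f = -540/49
  (27, 0) → f = 324
  (0, 0) → f = 0

At the optimal vertex, 2a + 11b = 54 and -8a + 5b = 0.
Solving simultaneously gives a = 135/49, b = 216/49.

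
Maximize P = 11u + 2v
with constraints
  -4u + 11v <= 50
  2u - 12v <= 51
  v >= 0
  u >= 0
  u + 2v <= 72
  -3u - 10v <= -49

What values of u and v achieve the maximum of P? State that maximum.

Feasible corners and P = 11u + 2v:
  (692/19, 338/19) → P = 8288/19
  (39/73, 346/73) → P = 1121/73
  (51/2, 0) → P = 561/2
  (483/8, 93/16) → P = 2703/4
  (49/3, 0) → P = 539/3

The optimum lies where 2u - 12v = 51 and u + 2v = 72.
Solving simultaneously gives u = 483/8, v = 93/16.

u = 483/8, v = 93/16, maximum P = 2703/4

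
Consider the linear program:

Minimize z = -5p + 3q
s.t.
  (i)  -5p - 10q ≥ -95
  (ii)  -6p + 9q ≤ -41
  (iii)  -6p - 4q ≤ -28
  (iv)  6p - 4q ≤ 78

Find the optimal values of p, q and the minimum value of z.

p = 29/2, q = 9/4, minimum z = -263/4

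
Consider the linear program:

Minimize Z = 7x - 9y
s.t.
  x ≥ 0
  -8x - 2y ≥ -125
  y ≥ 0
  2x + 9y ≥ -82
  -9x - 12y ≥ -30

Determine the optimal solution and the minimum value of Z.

x = 0, y = 5/2, minimum Z = -45/2

Corner points and Z = 7x - 9y:
  (0, 0) → Z = 0
  (0, 5/2) → Z = -45/2
  (10/3, 0) → Z = 70/3

The optimum lies where x = 0 and -9x - 12y = -30.
Solving simultaneously gives x = 0, y = 5/2.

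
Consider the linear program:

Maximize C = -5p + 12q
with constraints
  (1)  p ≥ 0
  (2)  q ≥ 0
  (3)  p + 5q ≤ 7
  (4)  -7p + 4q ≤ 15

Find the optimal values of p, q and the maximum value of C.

Extreme points and C = -5p + 12q:
  (0, 0) → C = 0
  (0, 7/5) → C = 84/5
  (7, 0) → C = -35

The optimum lies where p = 0 and p + 5q = 7.
Solving simultaneously gives p = 0, q = 7/5.

p = 0, q = 7/5, maximum C = 84/5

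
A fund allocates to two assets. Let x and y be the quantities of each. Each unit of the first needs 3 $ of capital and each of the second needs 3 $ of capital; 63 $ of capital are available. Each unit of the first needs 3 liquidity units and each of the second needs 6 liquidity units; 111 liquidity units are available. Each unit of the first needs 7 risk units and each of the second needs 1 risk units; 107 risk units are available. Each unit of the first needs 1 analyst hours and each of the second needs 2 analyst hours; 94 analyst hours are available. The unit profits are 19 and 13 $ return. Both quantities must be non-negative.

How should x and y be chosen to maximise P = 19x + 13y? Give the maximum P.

Corner points and P = 19x + 13y:
  (0, 0) → P = 0
  (0, 37/2) → P = 481/2
  (107/7, 0) → P = 2033/7
  (5, 16) → P = 303
  (43/3, 20/3) → P = 359

x = 43/3, y = 20/3, maximum P = 359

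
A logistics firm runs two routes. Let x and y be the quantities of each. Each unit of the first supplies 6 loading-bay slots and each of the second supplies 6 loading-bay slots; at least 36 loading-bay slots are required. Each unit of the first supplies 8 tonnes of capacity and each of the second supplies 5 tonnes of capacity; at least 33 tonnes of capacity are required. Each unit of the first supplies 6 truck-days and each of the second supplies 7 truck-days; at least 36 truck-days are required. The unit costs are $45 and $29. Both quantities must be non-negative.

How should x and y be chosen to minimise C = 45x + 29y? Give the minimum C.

x = 1, y = 5, minimum C = 190

Corner points and C = 45x + 29y:
  (0, 33/5) → C = 957/5
  (6, 0) → C = 270
  (1, 5) → C = 190
The feasible region is unbounded (it extends along (0, 1), (1, 0)), but C strictly increases along every unbounded feasible direction, so there is no improving ray and the minimum is attained at a vertex.

At the optimal vertex, 6x + 6y = 36 and 8x + 5y = 33.
Solving simultaneously gives x = 1, y = 5.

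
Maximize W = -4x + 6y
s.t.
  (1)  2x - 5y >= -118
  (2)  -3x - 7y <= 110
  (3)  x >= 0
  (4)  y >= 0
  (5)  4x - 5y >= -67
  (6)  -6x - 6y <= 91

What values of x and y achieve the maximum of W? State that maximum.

x = 51/2, y = 169/5, maximum W = 504/5

Corner points and W = -4x + 6y:
  (51/2, 169/5) → W = 504/5
  (0, 0) → W = 0
  (0, 67/5) → W = 402/5
The feasible region is unbounded (it extends along (1, 0), (5, 2)), but W strictly decreases along every unbounded feasible direction, so there is no improving ray and the maximum is attained at a vertex.

The binding constraints are 2x - 5y = -118 and 4x - 5y = -67.
Solving simultaneously gives x = 51/2, y = 169/5.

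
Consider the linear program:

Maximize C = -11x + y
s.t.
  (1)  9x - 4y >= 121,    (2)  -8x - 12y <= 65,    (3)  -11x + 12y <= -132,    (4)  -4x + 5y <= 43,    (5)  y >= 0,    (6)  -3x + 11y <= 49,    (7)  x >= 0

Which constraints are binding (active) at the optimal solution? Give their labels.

(1) and (5)

Extreme points and C = -11x + y:
  (231/16, 143/64) → C = -10021/64
  (121/9, 0) → C = -1331/9
  (24, 11) → C = -253
The feasible region is unbounded (it extends along (11, 3), (1, 0)), but C strictly decreases along every unbounded feasible direction, so there is no improving ray and the maximum is attained at a vertex.

The maximum is at (121/9, 0). Substituting into each constraint, equality holds for (1) and (5); the remaining constraints have slack.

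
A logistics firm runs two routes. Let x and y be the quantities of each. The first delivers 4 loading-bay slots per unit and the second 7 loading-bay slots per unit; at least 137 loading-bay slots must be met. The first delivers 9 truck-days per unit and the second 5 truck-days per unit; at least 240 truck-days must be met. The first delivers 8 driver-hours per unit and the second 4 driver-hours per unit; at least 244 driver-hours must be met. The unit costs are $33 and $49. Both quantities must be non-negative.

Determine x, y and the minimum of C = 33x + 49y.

x = 29, y = 3, minimum C = 1104

Feasible corners and C = 33x + 49y:
  (0, 61) → C = 2989
  (137/4, 0) → C = 4521/4
  (29, 3) → C = 1104
The feasible region is unbounded (it extends along (0, 1), (1, 0)), but C strictly increases along every unbounded feasible direction, so there is no improving ray and the minimum is attained at a vertex.

The binding constraints are 4x + 7y = 137 and 8x + 4y = 244.
Solving simultaneously gives x = 29, y = 3.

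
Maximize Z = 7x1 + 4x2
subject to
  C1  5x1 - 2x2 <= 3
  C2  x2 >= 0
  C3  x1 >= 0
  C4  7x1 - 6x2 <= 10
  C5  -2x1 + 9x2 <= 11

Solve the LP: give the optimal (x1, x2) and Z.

Vertices and Z = 7x1 + 4x2:
  (3/5, 0) → Z = 21/5
  (49/41, 61/41) → Z = 587/41
  (0, 0) → Z = 0
  (0, 11/9) → Z = 44/9

x1 = 49/41, x2 = 61/41, maximum Z = 587/41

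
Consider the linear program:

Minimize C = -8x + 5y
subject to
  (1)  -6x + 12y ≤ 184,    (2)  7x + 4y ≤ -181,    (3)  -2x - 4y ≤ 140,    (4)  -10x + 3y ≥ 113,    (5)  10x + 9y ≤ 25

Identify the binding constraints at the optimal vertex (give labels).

(3) and (4)

Corner points and C = -8x + 5y:
  (-727/27, 101/54) → C = 12137/54
  (-151/3, -59/6) → C = 707/2
  (-995/61, -1019/61) → C = 2865/61
  (-436/23, -587/23) → C = 553/23

The minimum is at (-436/23, -587/23). Substituting into each constraint, equality holds for (3) and (4); the remaining constraints have slack.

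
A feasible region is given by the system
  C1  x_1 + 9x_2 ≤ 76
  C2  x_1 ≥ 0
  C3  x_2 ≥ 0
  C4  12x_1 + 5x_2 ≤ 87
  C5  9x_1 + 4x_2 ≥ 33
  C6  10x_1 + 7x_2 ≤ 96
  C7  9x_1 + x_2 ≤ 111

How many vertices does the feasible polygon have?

5

Intersecting each pair of boundary lines and keeping only the points that satisfy every inequality leaves:
  (0, 76/9)
  (403/103, 825/103)
  (0, 33/4)
  (29/4, 0)
  (11/3, 0)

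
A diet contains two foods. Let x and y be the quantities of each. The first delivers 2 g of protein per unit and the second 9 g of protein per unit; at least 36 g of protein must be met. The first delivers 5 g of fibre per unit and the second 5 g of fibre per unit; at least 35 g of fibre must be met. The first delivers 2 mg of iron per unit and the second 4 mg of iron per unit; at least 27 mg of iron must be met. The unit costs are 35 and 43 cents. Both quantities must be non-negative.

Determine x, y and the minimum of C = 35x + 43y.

x = 1/2, y = 13/2, minimum C = 297

Extreme points and C = 35x + 43y:
  (0, 7) → C = 301
  (18, 0) → C = 630
  (99/10, 9/5) → C = 4239/10
  (1/2, 13/2) → C = 297
The feasible region is unbounded (it extends along (0, 1), (1, 0)), but C strictly increases along every unbounded feasible direction, so there is no improving ray and the minimum is attained at a vertex.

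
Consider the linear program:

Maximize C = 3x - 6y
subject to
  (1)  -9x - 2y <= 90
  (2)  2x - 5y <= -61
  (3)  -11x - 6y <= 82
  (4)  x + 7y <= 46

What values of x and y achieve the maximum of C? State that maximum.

Corner points and C = 3x - 6y:
  (-47/4, 63/8) → C = -165/2
  (-722/61, 504/61) → C = -5190/61
  (-776/67, 507/67) → C = -5370/67
  (-197/19, 153/19) → C = -1509/19

x = -197/19, y = 153/19, maximum C = -1509/19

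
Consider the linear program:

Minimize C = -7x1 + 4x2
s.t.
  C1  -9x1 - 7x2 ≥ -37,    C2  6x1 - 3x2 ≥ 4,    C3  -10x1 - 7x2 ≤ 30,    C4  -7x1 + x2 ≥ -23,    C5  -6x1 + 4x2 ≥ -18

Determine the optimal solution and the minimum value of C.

x1 = 37/11, x2 = 6/11, minimum C = -235/11

Extreme points and C = -7x1 + 4x2:
  (139/69, 62/23) → C = -229/69
  (99/29, 26/29) → C = -589/29
  (-31/36, -55/18) → C = -223/36
  (3/41, -180/41) → C = -741/41
  (37/11, 6/11) → C = -235/11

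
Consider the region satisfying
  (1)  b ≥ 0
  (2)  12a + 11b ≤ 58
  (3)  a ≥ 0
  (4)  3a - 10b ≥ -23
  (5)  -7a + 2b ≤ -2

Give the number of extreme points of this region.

4

The feasible vertices (each the meet of two boundaries and inside every other half-plane) are:
  (29/6, 0)
  (2/7, 0)
  (109/51, 50/17)
  (33/32, 167/64)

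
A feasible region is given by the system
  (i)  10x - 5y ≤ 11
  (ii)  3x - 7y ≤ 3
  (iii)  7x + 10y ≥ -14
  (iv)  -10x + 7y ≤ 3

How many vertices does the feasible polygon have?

Pairwise boundary intersections that survive every other constraint:
  (62/55, 3/55)
  (23/5, 7)
  (-6/7, -39/49)

3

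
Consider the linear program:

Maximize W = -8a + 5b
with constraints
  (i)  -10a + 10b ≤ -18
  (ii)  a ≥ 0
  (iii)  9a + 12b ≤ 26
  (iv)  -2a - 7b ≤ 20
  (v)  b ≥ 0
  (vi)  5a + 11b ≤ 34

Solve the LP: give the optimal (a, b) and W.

a = 9/5, b = 0, maximum W = -72/5

Feasible corners and W = -8a + 5b:
  (34/15, 7/15) → W = -79/5
  (9/5, 0) → W = -72/5
  (26/9, 0) → W = -208/9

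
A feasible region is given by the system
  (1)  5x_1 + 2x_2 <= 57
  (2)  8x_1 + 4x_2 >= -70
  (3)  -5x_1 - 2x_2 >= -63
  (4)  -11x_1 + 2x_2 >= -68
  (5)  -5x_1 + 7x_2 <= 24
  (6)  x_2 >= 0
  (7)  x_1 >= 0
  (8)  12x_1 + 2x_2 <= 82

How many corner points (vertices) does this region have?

Of the 27 pairwise boundary intersections, those satisfying every inequality are:
  (68/11, 0)
  (150/23, 43/23)
  (0, 24/7)
  (263/47, 349/47)
  (0, 0)

5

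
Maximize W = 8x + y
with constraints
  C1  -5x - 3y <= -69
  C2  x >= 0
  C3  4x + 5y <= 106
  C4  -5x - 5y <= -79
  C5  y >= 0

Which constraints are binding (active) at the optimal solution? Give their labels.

C3 and C5

Extreme points and W = 8x + y:
  (27/13, 254/13) → W = 470/13
  (54/5, 5) → W = 457/5
  (53/2, 0) → W = 212
  (79/5, 0) → W = 632/5

The maximum is at (53/2, 0). Substituting into each constraint, equality holds for C3 and C5; the remaining constraints have slack.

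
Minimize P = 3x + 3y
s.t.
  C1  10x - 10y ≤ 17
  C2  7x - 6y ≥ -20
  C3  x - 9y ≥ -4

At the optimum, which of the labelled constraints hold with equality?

Corner points and P = 3x + 3y:
  (-151/5, -319/10) → P = -1863/10
  (193/80, 57/80) → P = 75/8
  (-52/19, 8/57) → P = -148/19

The minimum is at (-151/5, -319/10). Substituting into each constraint, equality holds for C1 and C2; the remaining constraints have slack.

C1 and C2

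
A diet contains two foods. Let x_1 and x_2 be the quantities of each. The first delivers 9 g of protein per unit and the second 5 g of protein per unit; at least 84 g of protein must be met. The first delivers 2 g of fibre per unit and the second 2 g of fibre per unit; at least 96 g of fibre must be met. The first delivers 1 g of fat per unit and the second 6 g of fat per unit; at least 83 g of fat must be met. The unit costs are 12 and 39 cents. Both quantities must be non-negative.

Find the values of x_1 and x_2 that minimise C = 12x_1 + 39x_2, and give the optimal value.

Vertices and C = 12x_1 + 39x_2:
  (0, 48) → C = 1872
  (83, 0) → C = 996
  (41, 7) → C = 765
The feasible region is unbounded (it extends along (0, 1), (1, 0)), but C strictly increases along every unbounded feasible direction, so there is no improving ray and the minimum is attained at a vertex.

x_1 = 41, x_2 = 7, minimum C = 765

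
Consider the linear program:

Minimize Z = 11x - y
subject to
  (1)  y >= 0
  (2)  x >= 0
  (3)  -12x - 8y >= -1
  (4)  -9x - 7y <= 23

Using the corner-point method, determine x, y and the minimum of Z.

Corner points and Z = 11x - y:
  (0, 0) → Z = 0
  (1/12, 0) → Z = 11/12
  (0, 1/8) → Z = -1/8

The optimum lies where x = 0 and -12x - 8y = -1.
Solving simultaneously gives x = 0, y = 1/8.

x = 0, y = 1/8, minimum Z = -1/8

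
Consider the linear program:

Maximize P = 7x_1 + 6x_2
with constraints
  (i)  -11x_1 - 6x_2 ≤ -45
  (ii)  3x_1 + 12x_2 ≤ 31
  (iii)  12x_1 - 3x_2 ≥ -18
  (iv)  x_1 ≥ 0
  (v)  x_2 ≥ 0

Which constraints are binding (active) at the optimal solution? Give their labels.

Corner points and P = 7x_1 + 6x_2:
  (59/19, 103/57) → P = 619/19
  (45/11, 0) → P = 315/11
  (31/3, 0) → P = 217/3

The maximum is at (31/3, 0). Substituting into each constraint, equality holds for (ii) and (v); the remaining constraints have slack.

(ii) and (v)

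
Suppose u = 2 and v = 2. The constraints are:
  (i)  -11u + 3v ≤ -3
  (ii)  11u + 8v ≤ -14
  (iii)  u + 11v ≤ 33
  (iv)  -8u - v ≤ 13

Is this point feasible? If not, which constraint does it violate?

not feasible — violates (ii)

Constraint (ii): 11u + 8v = 38, which is not ≤ -14. All other constraints are satisfied.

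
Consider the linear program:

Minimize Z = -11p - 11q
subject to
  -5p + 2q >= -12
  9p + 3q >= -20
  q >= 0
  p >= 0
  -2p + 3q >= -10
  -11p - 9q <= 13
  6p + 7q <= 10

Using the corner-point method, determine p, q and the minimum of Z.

p = 5/3, q = 0, minimum Z = -55/3

Corner points and Z = -11p - 11q:
  (0, 0) → Z = 0
  (5/3, 0) → Z = -55/3
  (0, 10/7) → Z = -110/7

At the optimal vertex, q = 0 and 6p + 7q = 10.
Solving simultaneously gives p = 5/3, q = 0.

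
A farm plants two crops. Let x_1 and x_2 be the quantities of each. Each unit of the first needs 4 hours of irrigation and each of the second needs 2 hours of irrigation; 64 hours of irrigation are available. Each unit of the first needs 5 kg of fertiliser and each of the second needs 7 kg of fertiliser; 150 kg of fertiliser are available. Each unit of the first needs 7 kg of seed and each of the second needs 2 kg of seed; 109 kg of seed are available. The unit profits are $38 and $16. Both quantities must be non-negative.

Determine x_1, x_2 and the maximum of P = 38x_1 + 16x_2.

x_1 = 15, x_2 = 2, maximum P = 602

Feasible corners and P = 38x_1 + 16x_2:
  (0, 0) → P = 0
  (0, 150/7) → P = 2400/7
  (109/7, 0) → P = 4142/7
  (74/9, 140/9) → P = 1684/3
  (15, 2) → P = 602

The binding constraints are 4x_1 + 2x_2 = 64 and 7x_1 + 2x_2 = 109.
Solving simultaneously gives x_1 = 15, x_2 = 2.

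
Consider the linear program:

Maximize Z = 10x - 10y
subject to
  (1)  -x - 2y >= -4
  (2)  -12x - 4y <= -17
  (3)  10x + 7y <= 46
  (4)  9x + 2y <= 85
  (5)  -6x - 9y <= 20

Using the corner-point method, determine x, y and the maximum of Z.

Vertices and Z = 10x - 10y:
  (9/10, 31/20) → Z = -13/2
  (64/13, -6/13) → Z = 700/13
  (233/84, -57/14) → Z = 2875/42
  (277/24, -119/12) → Z = 2575/12

The optimum lies where 10x + 7y = 46 and -6x - 9y = 20.
Solving simultaneously gives x = 277/24, y = -119/12.

x = 277/24, y = -119/12, maximum Z = 2575/12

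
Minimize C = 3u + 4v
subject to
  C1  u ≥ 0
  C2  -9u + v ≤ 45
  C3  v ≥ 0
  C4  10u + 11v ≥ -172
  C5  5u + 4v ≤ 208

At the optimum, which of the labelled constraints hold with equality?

C1 and C3

Extreme points and C = 3u + 4v:
  (0, 45) → C = 180
  (0, 0) → C = 0
  (28/41, 2097/41) → C = 8472/41
  (208/5, 0) → C = 624/5

The minimum is at (0, 0). Substituting into each constraint, equality holds for C1 and C3; the remaining constraints have slack.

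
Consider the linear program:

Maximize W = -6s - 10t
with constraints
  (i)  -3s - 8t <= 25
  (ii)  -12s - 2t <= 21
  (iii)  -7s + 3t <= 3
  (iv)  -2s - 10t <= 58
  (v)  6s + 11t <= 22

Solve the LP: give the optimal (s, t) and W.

s = -59/45, t = -79/30, maximum W = 171/5

Corner points and W = -6s - 10t:
  (-59/45, -79/30) → W = 171/5
  (107/7, -62/7) → W = -22/7
  (-69/50, -111/50) → W = 762/25
  (33/95, 172/95) → W = -1918/95
  (429/19, -196/19) → W = -614/19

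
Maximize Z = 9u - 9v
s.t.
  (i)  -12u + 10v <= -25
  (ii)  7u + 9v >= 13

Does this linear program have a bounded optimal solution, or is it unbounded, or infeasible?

From the feasible point (355/178, -19/178), moving in the direction (9, -7) keeps every constraint satisfied while Z increases without bound.

unbounded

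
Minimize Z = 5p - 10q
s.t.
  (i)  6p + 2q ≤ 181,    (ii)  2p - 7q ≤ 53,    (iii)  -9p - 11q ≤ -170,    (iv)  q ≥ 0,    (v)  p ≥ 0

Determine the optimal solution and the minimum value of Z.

Feasible corners and Z = 5p - 10q:
  (1373/46, 22/23) → Z = 6425/46
  (0, 181/2) → Z = -905
  (53/2, 0) → Z = 265/2
  (170/9, 0) → Z = 850/9
  (0, 170/11) → Z = -1700/11

The binding constraints are 6p + 2q = 181 and p = 0.
Solving simultaneously gives p = 0, q = 181/2.

p = 0, q = 181/2, minimum Z = -905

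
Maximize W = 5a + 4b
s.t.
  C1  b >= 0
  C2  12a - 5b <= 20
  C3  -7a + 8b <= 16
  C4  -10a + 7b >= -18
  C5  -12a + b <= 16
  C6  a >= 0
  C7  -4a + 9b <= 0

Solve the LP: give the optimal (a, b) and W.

a = 45/22, b = 10/11, maximum W = 305/22

Extreme points and W = 5a + 4b:
  (5/3, 0) → W = 25/3
  (0, 0) → W = 0
  (45/22, 10/11) → W = 305/22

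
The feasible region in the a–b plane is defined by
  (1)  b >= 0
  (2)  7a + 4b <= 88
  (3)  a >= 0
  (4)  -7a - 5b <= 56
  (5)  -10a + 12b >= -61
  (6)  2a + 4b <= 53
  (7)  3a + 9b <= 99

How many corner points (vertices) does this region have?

Of the 21 pairwise boundary intersections, those satisfying every inequality are:
  (0, 0)
  (61/10, 0)
  (325/31, 453/124)
  (132/17, 143/17)
  (0, 11)

5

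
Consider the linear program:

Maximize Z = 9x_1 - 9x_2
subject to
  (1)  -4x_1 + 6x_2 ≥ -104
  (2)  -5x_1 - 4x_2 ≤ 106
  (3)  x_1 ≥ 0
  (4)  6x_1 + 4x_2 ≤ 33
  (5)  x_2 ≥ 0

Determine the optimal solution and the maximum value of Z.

Feasible corners and Z = 9x_1 - 9x_2:
  (0, 33/4) → Z = -297/4
  (0, 0) → Z = 0
  (11/2, 0) → Z = 99/2

The binding constraints are 6x_1 + 4x_2 = 33 and x_2 = 0.
Solving simultaneously gives x_1 = 11/2, x_2 = 0.

x_1 = 11/2, x_2 = 0, maximum Z = 99/2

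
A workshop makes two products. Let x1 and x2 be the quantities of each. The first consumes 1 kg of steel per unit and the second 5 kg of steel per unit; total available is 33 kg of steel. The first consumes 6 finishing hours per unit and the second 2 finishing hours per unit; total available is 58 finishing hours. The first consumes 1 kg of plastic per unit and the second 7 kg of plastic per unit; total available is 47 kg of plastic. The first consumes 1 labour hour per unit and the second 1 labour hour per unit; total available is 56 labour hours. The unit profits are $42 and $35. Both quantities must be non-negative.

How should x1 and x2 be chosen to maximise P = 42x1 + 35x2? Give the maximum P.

Feasible corners and P = 42x1 + 35x2:
  (0, 0) → P = 0
  (0, 33/5) → P = 231
  (29/3, 0) → P = 406
  (8, 5) → P = 511

At the optimal vertex, x1 + 5x2 = 33 and 6x1 + 2x2 = 58.
Solving simultaneously gives x1 = 8, x2 = 5.

x1 = 8, x2 = 5, maximum P = 511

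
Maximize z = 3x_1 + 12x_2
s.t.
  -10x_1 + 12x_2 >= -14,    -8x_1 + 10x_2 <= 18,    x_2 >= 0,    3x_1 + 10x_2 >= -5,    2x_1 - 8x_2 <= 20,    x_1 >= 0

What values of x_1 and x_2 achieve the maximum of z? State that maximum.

Feasible corners and z = 3x_1 + 12x_2:
  (89, 73) → z = 1143
  (7/5, 0) → z = 21/5
  (0, 9/5) → z = 108/5
  (0, 0) → z = 0

x_1 = 89, x_2 = 73, maximum z = 1143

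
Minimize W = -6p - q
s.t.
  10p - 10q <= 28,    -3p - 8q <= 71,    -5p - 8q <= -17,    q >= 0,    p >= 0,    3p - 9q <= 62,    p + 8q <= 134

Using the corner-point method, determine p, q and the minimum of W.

Feasible corners and W = -6p - q:
  (197/65, 3/13) → W = -1197/65
  (782/45, 656/45) → W = -5348/45
  (0, 17/8) → W = -17/8
  (0, 67/4) → W = -67/4

The optimum lies where 10p - 10q = 28 and p + 8q = 134.
Solving simultaneously gives p = 782/45, q = 656/45.

p = 782/45, q = 656/45, minimum W = -5348/45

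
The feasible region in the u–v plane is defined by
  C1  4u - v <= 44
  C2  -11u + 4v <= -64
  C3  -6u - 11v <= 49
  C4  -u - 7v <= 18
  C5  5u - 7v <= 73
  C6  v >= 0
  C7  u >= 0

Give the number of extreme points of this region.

Intersecting each pair of boundary lines and keeping only the points that satisfy every inequality leaves:
  (112/5, 228/5)
  (11, 0)
  (64/11, 0)

3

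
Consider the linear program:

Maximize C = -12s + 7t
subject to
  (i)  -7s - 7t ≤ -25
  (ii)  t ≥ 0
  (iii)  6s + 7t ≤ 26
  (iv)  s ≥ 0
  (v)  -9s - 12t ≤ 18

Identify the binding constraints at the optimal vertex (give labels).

Extreme points and C = -12s + 7t:
  (25/7, 0) → C = -300/7
  (0, 25/7) → C = 25
  (13/3, 0) → C = -52
  (0, 26/7) → C = 26

The maximum is at (0, 26/7). Substituting into each constraint, equality holds for (iii) and (iv); the remaining constraints have slack.

(iii) and (iv)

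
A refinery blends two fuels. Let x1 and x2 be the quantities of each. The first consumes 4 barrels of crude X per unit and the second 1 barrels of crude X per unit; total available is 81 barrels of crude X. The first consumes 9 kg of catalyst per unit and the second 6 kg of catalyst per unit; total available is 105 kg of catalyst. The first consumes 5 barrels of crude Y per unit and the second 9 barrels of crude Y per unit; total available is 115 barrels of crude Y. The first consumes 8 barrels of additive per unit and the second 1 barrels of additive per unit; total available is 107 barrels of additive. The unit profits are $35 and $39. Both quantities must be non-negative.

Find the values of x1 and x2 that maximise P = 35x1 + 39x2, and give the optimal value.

Vertices and P = 35x1 + 39x2:
  (0, 0) → P = 0
  (0, 115/9) → P = 1495/3
  (35/3, 0) → P = 1225/3
  (5, 10) → P = 565

The binding constraints are 9x1 + 6x2 = 105 and 5x1 + 9x2 = 115.
Solving simultaneously gives x1 = 5, x2 = 10.

x1 = 5, x2 = 10, maximum P = 565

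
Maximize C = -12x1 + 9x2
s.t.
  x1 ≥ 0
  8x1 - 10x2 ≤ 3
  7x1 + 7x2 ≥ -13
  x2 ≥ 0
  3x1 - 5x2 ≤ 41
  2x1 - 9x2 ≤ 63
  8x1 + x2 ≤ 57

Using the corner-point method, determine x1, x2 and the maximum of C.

x1 = 0, x2 = 57, maximum C = 513

At the optimal vertex, x1 = 0 and 8x1 + x2 = 57.
Solving simultaneously gives x1 = 0, x2 = 57.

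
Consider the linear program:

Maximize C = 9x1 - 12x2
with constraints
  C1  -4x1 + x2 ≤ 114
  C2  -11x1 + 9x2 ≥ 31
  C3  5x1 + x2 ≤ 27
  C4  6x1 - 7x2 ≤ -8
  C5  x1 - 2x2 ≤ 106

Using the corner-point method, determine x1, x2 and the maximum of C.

x1 = -395/11, x2 = -326/11, maximum C = 357/11

Feasible corners and C = 9x1 - 12x2:
  (-29/3, 226/3) → C = -991
  (-395/11, -326/11) → C = 357/11
  (53/14, 113/14) → C = -879/14
  (-145/23, -98/23) → C = -129/23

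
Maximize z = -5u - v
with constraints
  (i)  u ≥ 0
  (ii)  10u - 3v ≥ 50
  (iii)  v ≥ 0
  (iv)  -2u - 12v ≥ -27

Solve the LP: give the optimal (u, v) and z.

Vertices and z = -5u - v:
  (5, 0) → z = -25
  (227/42, 85/63) → z = -3575/126
  (27/2, 0) → z = -135/2

At the optimal vertex, 10u - 3v = 50 and v = 0.
Solving simultaneously gives u = 5, v = 0.

u = 5, v = 0, maximum z = -25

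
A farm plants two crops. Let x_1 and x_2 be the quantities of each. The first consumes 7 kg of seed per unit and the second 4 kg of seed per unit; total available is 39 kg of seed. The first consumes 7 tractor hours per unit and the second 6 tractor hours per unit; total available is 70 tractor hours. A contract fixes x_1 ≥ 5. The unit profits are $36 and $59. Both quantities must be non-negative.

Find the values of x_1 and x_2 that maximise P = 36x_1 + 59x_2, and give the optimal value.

x_1 = 5, x_2 = 1, maximum P = 239

Feasible corners and P = 36x_1 + 59x_2:
  (39/7, 0) → P = 1404/7
  (5, 0) → P = 180
  (5, 1) → P = 239

The binding constraints are 7x_1 + 4x_2 = 39 and x_1 = 5.
Solving simultaneously gives x_1 = 5, x_2 = 1.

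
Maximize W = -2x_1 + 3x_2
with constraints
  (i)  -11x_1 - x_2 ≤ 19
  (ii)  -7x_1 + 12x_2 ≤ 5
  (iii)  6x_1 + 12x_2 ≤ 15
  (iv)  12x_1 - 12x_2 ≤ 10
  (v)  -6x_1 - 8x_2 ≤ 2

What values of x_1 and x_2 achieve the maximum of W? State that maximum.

Vertices and W = -2x_1 + 3x_2:
  (10/13, 45/52) → W = 55/52
  (-1/2, 1/8) → W = 11/8
  (25/18, 5/9) → W = -10/9
  (1/3, -1/2) → W = -13/6

The optimum lies where -7x_1 + 12x_2 = 5 and -6x_1 - 8x_2 = 2.
Solving simultaneously gives x_1 = -1/2, x_2 = 1/8.

x_1 = -1/2, x_2 = 1/8, maximum W = 11/8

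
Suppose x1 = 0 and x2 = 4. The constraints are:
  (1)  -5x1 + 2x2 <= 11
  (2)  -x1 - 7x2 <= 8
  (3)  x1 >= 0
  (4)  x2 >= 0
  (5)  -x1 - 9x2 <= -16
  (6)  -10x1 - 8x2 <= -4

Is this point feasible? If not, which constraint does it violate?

(1): 8 ≤ 11 ✓
(2): -28 ≤ 8 ✓
(3): 0 ≥ 0 ✓
(4): 4 ≥ 0 ✓
(5): -36 ≤ -16 ✓
(6): -32 ≤ -4 ✓

feasible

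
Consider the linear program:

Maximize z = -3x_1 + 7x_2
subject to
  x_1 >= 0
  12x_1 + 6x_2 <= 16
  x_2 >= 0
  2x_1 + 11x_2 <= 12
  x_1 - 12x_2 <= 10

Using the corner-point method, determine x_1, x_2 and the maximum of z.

x_1 = 0, x_2 = 12/11, maximum z = 84/11

Feasible corners and z = -3x_1 + 7x_2:
  (0, 0) → z = 0
  (0, 12/11) → z = 84/11
  (4/3, 0) → z = -4
  (13/15, 14/15) → z = 59/15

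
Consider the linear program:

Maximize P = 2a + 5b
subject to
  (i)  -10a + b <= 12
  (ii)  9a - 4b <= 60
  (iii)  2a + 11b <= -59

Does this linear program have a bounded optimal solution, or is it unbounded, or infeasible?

bounded optimum

Extreme points and P = 2a + 5b:
  (-108/31, -708/31) → P = -3756/31
  (-191/112, -283/56) → P = -803/28
  (424/107, -651/107) → P = -2407/107
The feasible region has finitely many vertices and no improving ray; the maximum is -2407/107 at (424/107, -651/107).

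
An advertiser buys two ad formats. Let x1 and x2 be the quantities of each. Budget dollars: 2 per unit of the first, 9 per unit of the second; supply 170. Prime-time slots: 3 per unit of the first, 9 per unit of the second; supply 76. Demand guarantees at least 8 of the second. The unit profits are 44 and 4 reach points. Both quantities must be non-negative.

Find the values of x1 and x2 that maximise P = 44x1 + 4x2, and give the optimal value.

Corner points and P = 44x1 + 4x2:
  (0, 76/9) → P = 304/9
  (0, 8) → P = 32
  (4/3, 8) → P = 272/3

x1 = 4/3, x2 = 8, maximum P = 272/3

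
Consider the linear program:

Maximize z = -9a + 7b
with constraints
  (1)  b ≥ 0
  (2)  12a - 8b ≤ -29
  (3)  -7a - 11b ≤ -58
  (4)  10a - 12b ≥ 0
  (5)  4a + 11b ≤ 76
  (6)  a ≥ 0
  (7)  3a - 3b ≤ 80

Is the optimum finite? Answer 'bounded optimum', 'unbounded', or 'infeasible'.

infeasible

The boundaries b = 0 and -7a - 11b = -58 meet at (58/7, 0), but that point violates 12a - 8b ≤ -29. Every candidate vertex is excluded by some other constraint, so the feasible region is empty.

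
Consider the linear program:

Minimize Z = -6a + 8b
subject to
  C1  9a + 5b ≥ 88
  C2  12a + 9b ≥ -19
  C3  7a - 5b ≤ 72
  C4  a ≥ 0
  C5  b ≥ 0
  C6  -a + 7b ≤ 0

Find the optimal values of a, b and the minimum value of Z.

a = 72/7, b = 0, minimum Z = -432/7

Corner points and Z = -6a + 8b:
  (88/9, 0) → Z = -176/3
  (154/17, 22/17) → Z = -44
  (72/7, 0) → Z = -432/7
  (126/11, 18/11) → Z = -612/11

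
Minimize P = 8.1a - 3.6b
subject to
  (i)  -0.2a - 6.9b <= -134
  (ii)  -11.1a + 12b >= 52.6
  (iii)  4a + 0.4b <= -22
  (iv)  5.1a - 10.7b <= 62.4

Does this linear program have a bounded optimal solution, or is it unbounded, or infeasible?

From the feasible point (-5135/688, 6755/344), moving in the direction (-6.9, 0.2) keeps every constraint satisfied while P decreases without bound.

unbounded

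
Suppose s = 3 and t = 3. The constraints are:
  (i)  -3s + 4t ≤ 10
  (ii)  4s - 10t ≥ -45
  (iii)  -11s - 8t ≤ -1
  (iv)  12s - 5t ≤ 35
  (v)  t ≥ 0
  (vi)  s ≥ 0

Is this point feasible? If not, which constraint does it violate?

feasible

(i): 3 ≤ 10 ✓
(ii): -18 ≥ -45 ✓
(iii): -57 ≤ -1 ✓
(iv): 21 ≤ 35 ✓
(v): 3 ≥ 0 ✓
(vi): 3 ≥ 0 ✓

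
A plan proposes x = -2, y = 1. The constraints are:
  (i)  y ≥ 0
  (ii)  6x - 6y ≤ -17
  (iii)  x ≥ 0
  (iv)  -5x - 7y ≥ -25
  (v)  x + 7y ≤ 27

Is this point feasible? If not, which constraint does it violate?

Constraint (iii): x = -2, which is not ≥ 0. All other constraints are satisfied.

not feasible — violates (iii)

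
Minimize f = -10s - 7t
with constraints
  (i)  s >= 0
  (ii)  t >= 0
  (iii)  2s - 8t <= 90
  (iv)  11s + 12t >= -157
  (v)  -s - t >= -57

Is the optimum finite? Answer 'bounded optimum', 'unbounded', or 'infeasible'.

bounded optimum

Corner points and f = -10s - 7t:
  (0, 0) → f = 0
  (0, 57) → f = -399
  (45, 0) → f = -450
  (273/5, 12/5) → f = -2814/5
The feasible region has finitely many vertices and no improving ray; the minimum is -2814/5 at (273/5, 12/5).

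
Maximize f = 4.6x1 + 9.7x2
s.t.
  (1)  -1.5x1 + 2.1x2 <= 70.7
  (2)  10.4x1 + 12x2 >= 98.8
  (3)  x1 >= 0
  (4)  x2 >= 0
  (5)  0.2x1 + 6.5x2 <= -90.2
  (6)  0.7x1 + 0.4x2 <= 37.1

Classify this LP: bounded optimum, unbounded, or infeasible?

The boundaries -1.5x1 + 2.1x2 = 70.7 and x1 = 0 meet at (0, 101/3), but that point violates 0.2x1 + 6.5x2 ≤ -90.2. Every candidate vertex is excluded by some other constraint, so the feasible region is empty.

infeasible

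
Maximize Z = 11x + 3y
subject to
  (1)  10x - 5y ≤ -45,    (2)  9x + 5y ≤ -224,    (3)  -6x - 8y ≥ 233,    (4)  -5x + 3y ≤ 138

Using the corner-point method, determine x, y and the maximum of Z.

Extreme points and Z = 11x + 3y:
  (-269/19, -367/19) → Z = -4060/19
  (-209/14, -251/14) → Z = -218
  (-1803/58, -337/58) → Z = -10422/29
The feasible region is unbounded (it extends along (-1, -2), (-3, -5)), but Z strictly decreases along every unbounded feasible direction, so there is no improving ray and the maximum is attained at a vertex.

x = -269/19, y = -367/19, maximum Z = -4060/19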